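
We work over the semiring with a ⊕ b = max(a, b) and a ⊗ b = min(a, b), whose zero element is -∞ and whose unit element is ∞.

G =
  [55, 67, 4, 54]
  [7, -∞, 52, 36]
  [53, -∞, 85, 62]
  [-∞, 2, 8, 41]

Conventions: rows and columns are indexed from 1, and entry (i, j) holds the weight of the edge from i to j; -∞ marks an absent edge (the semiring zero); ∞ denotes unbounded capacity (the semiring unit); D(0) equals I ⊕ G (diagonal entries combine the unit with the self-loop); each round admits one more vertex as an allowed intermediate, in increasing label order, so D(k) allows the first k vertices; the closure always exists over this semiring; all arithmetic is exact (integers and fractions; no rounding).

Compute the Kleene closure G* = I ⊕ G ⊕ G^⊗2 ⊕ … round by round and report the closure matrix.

D(0):
  [∞, 67, 4, 54]
  [7, ∞, 52, 36]
  [53, -∞, ∞, 62]
  [-∞, 2, 8, ∞]
D(1):
  [∞, 67, 4, 54]
  [7, ∞, 52, 36]
  [53, 53, ∞, 62]
  [-∞, 2, 8, ∞]
D(2):
  [∞, 67, 52, 54]
  [7, ∞, 52, 36]
  [53, 53, ∞, 62]
  [2, 2, 8, ∞]
D(3):
  [∞, 67, 52, 54]
  [52, ∞, 52, 52]
  [53, 53, ∞, 62]
  [8, 8, 8, ∞]
D(4):
  [∞, 67, 52, 54]
  [52, ∞, 52, 52]
  [53, 53, ∞, 62]
  [8, 8, 8, ∞]
Answer: G* = [[∞, 67, 52, 54], [52, ∞, 52, 52], [53, 53, ∞, 62], [8, 8, 8, ∞]]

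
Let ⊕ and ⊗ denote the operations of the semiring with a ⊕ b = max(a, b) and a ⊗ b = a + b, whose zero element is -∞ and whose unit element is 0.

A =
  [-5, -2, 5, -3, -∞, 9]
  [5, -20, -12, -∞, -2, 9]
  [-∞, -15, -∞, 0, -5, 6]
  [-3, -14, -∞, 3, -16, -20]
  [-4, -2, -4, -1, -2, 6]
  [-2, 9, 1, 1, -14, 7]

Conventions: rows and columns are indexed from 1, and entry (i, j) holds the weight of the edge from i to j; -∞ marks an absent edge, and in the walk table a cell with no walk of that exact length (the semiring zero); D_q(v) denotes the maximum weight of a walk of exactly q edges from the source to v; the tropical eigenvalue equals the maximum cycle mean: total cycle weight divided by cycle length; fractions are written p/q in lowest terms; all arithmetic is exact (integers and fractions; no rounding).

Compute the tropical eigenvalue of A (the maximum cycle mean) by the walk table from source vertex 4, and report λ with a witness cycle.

q=0: [-∞, -∞, -∞, 0, -∞, -∞]
q=1: [-3, -14, -∞, 3, -16, -20]
q=2: [0, -5, 2, 6, -13, 6]
q=3: [4, 15, 7, 9, -3, 13]
q=4: [20, 22, 14, 14, 13, 24]
q=5: [27, 33, 25, 25, 20, 31]
q=6: [38, 40, 32, 32, 31, 42]
Optimal cycle mean attained by: cycle 2->6->2, total 9 + 9, length 2.
Answer: λ = 9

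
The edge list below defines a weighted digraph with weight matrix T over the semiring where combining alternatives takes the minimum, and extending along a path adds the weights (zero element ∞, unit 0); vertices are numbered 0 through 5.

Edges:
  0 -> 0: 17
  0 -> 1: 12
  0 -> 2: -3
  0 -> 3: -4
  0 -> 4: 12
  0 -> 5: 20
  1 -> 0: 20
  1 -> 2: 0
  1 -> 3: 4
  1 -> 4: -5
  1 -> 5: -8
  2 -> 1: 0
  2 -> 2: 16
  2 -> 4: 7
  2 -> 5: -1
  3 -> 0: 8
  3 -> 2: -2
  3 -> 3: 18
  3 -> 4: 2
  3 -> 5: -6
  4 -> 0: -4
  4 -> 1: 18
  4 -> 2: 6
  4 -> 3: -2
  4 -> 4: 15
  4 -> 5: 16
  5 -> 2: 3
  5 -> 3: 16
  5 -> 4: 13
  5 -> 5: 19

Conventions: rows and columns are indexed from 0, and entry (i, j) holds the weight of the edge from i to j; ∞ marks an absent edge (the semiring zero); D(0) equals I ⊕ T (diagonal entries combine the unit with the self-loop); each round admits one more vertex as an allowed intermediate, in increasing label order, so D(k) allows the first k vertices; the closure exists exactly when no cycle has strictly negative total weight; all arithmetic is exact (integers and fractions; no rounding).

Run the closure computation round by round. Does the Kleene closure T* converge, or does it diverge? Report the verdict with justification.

D(0):
  [0, 12, -3, -4, 12, 20]
  [20, 0, 0, 4, -5, -8]
  [∞, 0, 0, ∞, 7, -1]
  [8, ∞, -2, 0, 2, -6]
  [-4, 18, 6, -2, 0, 16]
  [∞, ∞, 3, 16, 13, 0]
D(1):
  [0, 12, -3, -4, 12, 20]
  [20, 0, 0, 4, -5, -8]
  [∞, 0, 0, ∞, 7, -1]
  [8, 20, -2, 0, 2, -6]
  [-4, 8, -7, -8, 0, 16]
  [∞, ∞, 3, 16, 13, 0]
D(2):
  [0, 12, -3, -4, 7, 4]
  [20, 0, 0, 4, -5, -8]
  [20, 0, 0, 4, -5, -8]
  [8, 20, -2, 0, 2, -6]
  [-4, 8, -7, -8, 0, 0]
  [∞, ∞, 3, 16, 13, 0]
Detection: at round 3, diagonal entry (4, 4) turns strictly negative.
Key observation: the cycle 4->0->2->1->4 has total weight (-4) + (-3) + 0 + (-5), which is strictly negative.
Answer: DIVERGES — negative cycle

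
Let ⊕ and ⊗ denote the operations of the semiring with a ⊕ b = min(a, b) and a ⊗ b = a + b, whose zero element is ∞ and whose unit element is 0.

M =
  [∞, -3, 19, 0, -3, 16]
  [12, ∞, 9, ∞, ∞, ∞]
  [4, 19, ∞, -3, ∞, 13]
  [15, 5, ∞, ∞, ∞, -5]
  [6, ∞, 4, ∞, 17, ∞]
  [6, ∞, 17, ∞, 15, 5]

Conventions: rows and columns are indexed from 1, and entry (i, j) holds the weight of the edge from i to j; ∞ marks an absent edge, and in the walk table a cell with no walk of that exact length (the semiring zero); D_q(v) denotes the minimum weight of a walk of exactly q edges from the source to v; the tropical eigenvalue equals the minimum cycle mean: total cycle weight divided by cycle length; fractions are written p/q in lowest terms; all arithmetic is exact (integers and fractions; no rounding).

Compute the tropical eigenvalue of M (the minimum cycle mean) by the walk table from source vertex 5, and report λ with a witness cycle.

q=0: [∞, ∞, ∞, ∞, 0, ∞]
q=1: [6, ∞, 4, ∞, 17, ∞]
q=2: [8, 3, 21, 1, 3, 17]
q=3: [9, 5, 7, 8, 5, -4]
q=4: [2, 6, 9, 4, 6, 1]
q=5: [7, -1, 10, 2, -1, -1]
q=6: [5, 4, 3, 7, 4, -3]
Optimal cycle mean attained by: cycle 1->5->3->4->6->1, total (-3) + 4 + (-3) + (-5) + 6, length 5.
Answer: λ = -1/5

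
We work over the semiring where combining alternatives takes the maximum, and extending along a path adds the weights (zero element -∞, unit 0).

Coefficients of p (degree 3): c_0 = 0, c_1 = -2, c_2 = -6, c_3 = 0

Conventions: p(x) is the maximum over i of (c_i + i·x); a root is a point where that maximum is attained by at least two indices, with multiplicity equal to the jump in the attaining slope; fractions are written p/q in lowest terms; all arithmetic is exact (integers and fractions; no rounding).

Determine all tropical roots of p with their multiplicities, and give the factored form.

hull edge (i=0, c=0) to (i=3, c=0): slope 0, span 3
Factored form: p(x) = 0 ⊗ (x ⊕ 0) ⊗ (x ⊕ 0) ⊗ (x ⊕ 0)
Answer: roots = 0 (mult 3)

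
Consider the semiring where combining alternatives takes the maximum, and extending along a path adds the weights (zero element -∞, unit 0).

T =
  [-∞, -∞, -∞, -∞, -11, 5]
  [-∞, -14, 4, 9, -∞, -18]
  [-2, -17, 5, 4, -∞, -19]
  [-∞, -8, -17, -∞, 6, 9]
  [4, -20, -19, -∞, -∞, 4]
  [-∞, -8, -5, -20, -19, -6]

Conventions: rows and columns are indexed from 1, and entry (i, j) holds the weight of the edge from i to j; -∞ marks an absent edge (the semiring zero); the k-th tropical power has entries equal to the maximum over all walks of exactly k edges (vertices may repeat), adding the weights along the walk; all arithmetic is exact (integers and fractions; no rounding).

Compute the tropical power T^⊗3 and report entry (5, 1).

T^⊗2:
  [-7, -3, 0, -15, -14, -1]
  [2, 1, 9, 8, 15, 18]
  [3, -4, 10, 9, 10, 13]
  [10, 1, 4, 1, -10, 10]
  [-21, -4, -1, -11, -7, 9]
  [-7, -14, 0, 1, -14, -11]
T^⊗3:
  [-2, -9, 5, 6, -9, -2]
  [19, 10, 14, 13, 14, 19]
  [14, 5, 15, 14, 15, 18]
  [2, 2, 9, 10, 7, 15]
  [-3, 1, 4, 5, -5, 3]
  [-2, -7, 5, 4, 7, 10]
Key observation: the optimum is the walk 5->1->5->1, with weight 4 + (-11) + 4 = -3.
Optimal value attained by: walk 5->1->5->1.
Answer: (T^⊗3)[5][1] = -3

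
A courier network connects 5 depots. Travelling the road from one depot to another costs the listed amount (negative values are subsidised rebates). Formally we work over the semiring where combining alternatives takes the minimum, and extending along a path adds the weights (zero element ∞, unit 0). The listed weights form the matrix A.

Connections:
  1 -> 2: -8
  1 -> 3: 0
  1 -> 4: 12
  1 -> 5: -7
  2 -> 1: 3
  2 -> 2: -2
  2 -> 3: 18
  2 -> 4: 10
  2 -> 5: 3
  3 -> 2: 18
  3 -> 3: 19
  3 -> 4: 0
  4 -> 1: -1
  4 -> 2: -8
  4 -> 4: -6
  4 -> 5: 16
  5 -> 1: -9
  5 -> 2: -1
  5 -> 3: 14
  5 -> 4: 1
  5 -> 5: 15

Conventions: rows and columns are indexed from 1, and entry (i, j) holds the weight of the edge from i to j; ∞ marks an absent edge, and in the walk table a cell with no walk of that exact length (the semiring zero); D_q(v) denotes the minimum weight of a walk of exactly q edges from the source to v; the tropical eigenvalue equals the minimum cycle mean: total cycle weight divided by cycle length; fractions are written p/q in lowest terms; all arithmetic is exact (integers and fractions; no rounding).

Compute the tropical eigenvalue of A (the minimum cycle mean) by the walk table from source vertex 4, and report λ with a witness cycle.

q=0: [∞, ∞, ∞, 0, ∞]
q=1: [-1, -8, ∞, -6, 16]
q=2: [-7, -14, -1, -12, -8]
q=3: [-17, -20, -7, -18, -14]
q=4: [-23, -26, -17, -24, -24]
q=5: [-33, -32, -23, -30, -30]
Optimal cycle mean attained by: cycle 1->5->1, total (-7) + (-9), length 2.
Answer: λ = -8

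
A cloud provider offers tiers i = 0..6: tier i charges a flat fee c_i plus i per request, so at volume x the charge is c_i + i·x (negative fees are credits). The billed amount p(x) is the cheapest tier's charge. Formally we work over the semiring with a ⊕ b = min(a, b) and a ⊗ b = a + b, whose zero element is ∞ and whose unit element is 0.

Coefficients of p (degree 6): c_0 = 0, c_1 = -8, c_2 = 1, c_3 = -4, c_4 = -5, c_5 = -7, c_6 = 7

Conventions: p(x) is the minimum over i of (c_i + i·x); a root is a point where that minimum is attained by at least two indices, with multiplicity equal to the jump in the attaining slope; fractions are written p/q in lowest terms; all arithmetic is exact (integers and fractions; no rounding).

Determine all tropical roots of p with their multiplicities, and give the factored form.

hull edge (i=0, c=0) to (i=1, c=-8): slope -8, span 1
hull edge (i=1, c=-8) to (i=5, c=-7): slope 1/4, span 4
hull edge (i=5, c=-7) to (i=6, c=7): slope 14, span 1
Factored form: p(x) = 7 ⊗ (x ⊕ (-14)) ⊗ (x ⊕ (-1/4)) ⊗ (x ⊕ (-1/4)) ⊗ (x ⊕ (-1/4)) ⊗ (x ⊕ (-1/4)) ⊗ (x ⊕ 8)
Answer: roots = -14 (mult 1), -1/4 (mult 4), 8 (mult 1)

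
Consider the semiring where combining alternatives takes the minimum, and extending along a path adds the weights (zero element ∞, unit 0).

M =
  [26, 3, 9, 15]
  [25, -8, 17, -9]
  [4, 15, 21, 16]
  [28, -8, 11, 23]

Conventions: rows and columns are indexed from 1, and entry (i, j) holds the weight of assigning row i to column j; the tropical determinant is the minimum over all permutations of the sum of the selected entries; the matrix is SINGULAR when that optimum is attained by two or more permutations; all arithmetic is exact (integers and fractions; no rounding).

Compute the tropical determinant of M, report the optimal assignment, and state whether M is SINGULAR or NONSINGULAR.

σ = (1, 2, 3, 4): 26 + (-8) + 21 + 23 = 62
σ = (1, 2, 4, 3): 26 + (-8) + 16 + 11 = 45
σ = (1, 3, 2, 4): 26 + 17 + 15 + 23 = 81
σ = (1, 3, 4, 2): 26 + 17 + 16 + (-8) = 51
σ = (1, 4, 2, 3): 26 + (-9) + 15 + 11 = 43
σ = (1, 4, 3, 2): 26 + (-9) + 21 + (-8) = 30
σ = (2, 1, 3, 4): 3 + 25 + 21 + 23 = 72
σ = (2, 1, 4, 3): 3 + 25 + 16 + 11 = 55
σ = (2, 3, 1, 4): 3 + 17 + 4 + 23 = 47
σ = (2, 3, 4, 1): 3 + 17 + 16 + 28 = 64
σ = (2, 4, 1, 3): 3 + (-9) + 4 + 11 = 9
σ = (2, 4, 3, 1): 3 + (-9) + 21 + 28 = 43
σ = (3, 1, 2, 4): 9 + 25 + 15 + 23 = 72
σ = (3, 1, 4, 2): 9 + 25 + 16 + (-8) = 42
σ = (3, 2, 1, 4): 9 + (-8) + 4 + 23 = 28
σ = (3, 2, 4, 1): 9 + (-8) + 16 + 28 = 45
σ = (3, 4, 1, 2): 9 + (-9) + 4 + (-8) = -4
σ = (3, 4, 2, 1): 9 + (-9) + 15 + 28 = 43
σ = (4, 1, 2, 3): 15 + 25 + 15 + 11 = 66
σ = (4, 1, 3, 2): 15 + 25 + 21 + (-8) = 53
σ = (4, 2, 1, 3): 15 + (-8) + 4 + 11 = 22
σ = (4, 2, 3, 1): 15 + (-8) + 21 + 28 = 56
σ = (4, 3, 1, 2): 15 + 17 + 4 + (-8) = 28
σ = (4, 3, 2, 1): 15 + 17 + 15 + 28 = 75
Optimal value attained by: σ = (3, 4, 1, 2).
Answer: det⊕(M) = -4; verdict: NONSINGULAR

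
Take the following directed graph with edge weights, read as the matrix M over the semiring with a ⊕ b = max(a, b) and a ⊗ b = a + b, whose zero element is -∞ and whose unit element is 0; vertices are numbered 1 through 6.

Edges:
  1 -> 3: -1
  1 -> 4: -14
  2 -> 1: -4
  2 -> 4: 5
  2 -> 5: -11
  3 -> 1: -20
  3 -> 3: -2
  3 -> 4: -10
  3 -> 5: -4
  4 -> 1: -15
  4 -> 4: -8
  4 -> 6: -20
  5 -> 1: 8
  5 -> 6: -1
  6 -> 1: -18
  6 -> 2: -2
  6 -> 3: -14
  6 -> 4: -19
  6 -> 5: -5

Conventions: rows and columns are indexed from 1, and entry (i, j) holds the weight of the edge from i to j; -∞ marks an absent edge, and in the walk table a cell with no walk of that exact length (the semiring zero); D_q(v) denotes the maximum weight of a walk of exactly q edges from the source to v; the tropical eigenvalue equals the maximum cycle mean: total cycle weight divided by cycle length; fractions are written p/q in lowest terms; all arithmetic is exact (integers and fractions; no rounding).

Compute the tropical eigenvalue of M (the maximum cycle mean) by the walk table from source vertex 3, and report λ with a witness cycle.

q=0: [-∞, -∞, 0, -∞, -∞, -∞]
q=1: [-20, -∞, -2, -10, -4, -∞]
q=2: [4, -∞, -4, -12, -6, -5]
q=3: [2, -7, 3, -10, -8, -7]
q=4: [0, -9, 1, -2, -1, -9]
q=5: [7, -11, -1, -4, -3, -2]
q=6: [5, -4, 6, -6, -5, -4]
Optimal cycle mean attained by: cycle 1->3->5->1, total (-1) + (-4) + 8, length 3.
Answer: λ = 1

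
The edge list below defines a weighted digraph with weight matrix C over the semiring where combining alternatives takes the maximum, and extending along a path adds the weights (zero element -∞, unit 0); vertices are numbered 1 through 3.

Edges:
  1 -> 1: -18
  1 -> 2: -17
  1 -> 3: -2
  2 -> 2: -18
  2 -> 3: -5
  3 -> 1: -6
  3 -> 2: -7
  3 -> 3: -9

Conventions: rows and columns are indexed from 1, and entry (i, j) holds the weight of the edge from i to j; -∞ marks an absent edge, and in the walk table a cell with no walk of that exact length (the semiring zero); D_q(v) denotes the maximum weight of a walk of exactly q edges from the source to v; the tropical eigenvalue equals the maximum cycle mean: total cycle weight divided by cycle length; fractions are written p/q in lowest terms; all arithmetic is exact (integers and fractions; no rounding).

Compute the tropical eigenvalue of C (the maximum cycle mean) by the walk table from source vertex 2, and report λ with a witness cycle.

q=0: [-∞, 0, -∞]
q=1: [-∞, -18, -5]
q=2: [-11, -12, -14]
q=3: [-20, -21, -13]
Optimal cycle mean attained by: cycle 1->3->1, total (-2) + (-6), length 2.
Answer: λ = -4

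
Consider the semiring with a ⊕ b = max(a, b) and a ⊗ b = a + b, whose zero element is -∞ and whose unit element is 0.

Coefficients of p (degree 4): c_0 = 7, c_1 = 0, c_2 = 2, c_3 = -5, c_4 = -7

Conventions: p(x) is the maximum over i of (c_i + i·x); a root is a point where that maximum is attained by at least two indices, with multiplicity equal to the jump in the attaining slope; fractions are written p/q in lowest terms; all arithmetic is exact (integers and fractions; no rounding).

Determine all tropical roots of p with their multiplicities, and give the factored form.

hull edge (i=0, c=7) to (i=2, c=2): slope -5/2, span 2
hull edge (i=2, c=2) to (i=4, c=-7): slope -9/2, span 2
Factored form: p(x) = -7 ⊗ (x ⊕ 5/2) ⊗ (x ⊕ 5/2) ⊗ (x ⊕ 9/2) ⊗ (x ⊕ 9/2)
Answer: roots = 5/2 (mult 2), 9/2 (mult 2)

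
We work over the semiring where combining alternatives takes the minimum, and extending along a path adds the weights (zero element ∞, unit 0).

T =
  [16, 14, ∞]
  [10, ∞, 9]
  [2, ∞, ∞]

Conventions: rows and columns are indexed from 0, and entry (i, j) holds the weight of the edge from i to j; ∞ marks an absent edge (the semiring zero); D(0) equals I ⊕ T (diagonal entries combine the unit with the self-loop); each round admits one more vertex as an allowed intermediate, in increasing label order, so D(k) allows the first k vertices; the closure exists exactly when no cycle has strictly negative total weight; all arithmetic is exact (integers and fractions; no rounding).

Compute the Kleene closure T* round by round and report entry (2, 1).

D(0):
  [0, 14, ∞]
  [10, 0, 9]
  [2, ∞, 0]
D(1):
  [0, 14, ∞]
  [10, 0, 9]
  [2, 16, 0]
D(2):
  [0, 14, 23]
  [10, 0, 9]
  [2, 16, 0]
D(3):
  [0, 14, 23]
  [10, 0, 9]
  [2, 16, 0]
Answer: T*[2][1] = 16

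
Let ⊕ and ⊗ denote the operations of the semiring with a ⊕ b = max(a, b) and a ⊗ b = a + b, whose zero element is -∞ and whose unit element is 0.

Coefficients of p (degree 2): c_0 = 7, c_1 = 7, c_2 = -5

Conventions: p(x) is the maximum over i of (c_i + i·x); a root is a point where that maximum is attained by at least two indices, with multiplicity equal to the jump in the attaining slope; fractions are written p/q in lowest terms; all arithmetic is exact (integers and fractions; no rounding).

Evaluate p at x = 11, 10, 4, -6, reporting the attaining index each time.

p(11) = max(7+0·11=7, 7+1·11=18, -5+2·11=17) = 18 (attained by i=1)
p(10) = max(7+0·10=7, 7+1·10=17, -5+2·10=15) = 17 (attained by i=1)
p(4) = max(7+0·4=7, 7+1·4=11, -5+2·4=3) = 11 (attained by i=1)
p(-6) = max(7+0·(-6)=7, 7+1·(-6)=1, -5+2·(-6)=-17) = 7 (attained by i=0)
Answer: p(11) = 18; p(10) = 17; p(4) = 11; p(-6) = 7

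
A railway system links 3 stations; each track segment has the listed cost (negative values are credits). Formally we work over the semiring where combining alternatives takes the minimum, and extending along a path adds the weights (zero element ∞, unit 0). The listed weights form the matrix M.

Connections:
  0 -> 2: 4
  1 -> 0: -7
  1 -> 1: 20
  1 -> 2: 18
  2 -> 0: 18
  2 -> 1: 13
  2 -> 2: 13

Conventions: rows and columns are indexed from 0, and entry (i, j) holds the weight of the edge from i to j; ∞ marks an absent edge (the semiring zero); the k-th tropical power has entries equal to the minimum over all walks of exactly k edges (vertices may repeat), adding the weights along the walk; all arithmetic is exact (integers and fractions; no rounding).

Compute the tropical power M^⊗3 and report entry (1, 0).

M^⊗2:
  [22, 17, 17]
  [13, 31, -3]
  [6, 26, 22]
M^⊗3:
  [10, 30, 26]
  [15, 10, 10]
  [19, 35, 10]
Key observation: the optimum is the walk 1->0->2->0, with weight (-7) + 4 + 18 = 15.
Optimal value attained by: walk 1->0->2->0.
Answer: (M^⊗3)[1][0] = 15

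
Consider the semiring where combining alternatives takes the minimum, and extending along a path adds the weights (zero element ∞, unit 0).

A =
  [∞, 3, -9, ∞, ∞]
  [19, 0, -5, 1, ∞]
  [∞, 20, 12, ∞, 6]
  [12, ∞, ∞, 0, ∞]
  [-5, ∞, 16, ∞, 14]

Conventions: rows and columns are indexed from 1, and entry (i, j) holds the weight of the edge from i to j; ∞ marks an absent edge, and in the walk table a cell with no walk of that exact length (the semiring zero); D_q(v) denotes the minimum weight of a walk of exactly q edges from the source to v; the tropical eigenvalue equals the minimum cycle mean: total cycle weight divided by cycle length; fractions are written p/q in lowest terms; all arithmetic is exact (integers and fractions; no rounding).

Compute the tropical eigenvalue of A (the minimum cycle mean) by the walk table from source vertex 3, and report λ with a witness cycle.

q=0: [∞, ∞, 0, ∞, ∞]
q=1: [∞, 20, 12, ∞, 6]
q=2: [1, 20, 15, 21, 18]
q=3: [13, 4, -8, 21, 21]
q=4: [16, 4, -1, 5, -2]
q=5: [-7, 4, -1, 5, 5]
Optimal cycle mean attained by: cycle 1->3->5->1, total (-9) + 6 + (-5), length 3.
Answer: λ = -8/3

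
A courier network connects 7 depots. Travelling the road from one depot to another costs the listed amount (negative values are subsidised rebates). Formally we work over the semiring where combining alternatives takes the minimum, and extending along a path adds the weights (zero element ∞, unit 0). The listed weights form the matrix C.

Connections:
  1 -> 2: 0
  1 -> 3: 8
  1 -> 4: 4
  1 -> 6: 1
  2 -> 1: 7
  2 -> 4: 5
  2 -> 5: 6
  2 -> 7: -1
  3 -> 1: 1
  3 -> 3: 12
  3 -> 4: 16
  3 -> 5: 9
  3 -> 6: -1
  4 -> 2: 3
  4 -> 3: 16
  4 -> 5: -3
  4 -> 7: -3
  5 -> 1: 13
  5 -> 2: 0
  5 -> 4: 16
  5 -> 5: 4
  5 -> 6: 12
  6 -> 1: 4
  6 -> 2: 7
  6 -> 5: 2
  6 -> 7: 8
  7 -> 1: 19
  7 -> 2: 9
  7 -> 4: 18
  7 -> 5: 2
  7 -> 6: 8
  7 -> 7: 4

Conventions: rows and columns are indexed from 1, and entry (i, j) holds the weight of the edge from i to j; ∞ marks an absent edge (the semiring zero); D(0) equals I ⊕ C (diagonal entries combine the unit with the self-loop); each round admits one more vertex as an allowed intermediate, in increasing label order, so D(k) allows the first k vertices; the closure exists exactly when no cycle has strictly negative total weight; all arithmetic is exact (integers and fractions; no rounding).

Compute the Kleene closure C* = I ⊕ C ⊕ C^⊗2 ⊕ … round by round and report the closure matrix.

D(0):
  [0, 0, 8, 4, ∞, 1, ∞]
  [7, 0, ∞, 5, 6, ∞, -1]
  [1, ∞, 0, 16, 9, -1, ∞]
  [∞, 3, 16, 0, -3, ∞, -3]
  [13, 0, ∞, 16, 0, 12, ∞]
  [4, 7, ∞, ∞, 2, 0, 8]
  [19, 9, ∞, 18, 2, 8, 0]
D(1):
  [0, 0, 8, 4, ∞, 1, ∞]
  [7, 0, 15, 5, 6, 8, -1]
  [1, 1, 0, 5, 9, -1, ∞]
  [∞, 3, 16, 0, -3, ∞, -3]
  [13, 0, 21, 16, 0, 12, ∞]
  [4, 4, 12, 8, 2, 0, 8]
  [19, 9, 27, 18, 2, 8, 0]
D(2):
  [0, 0, 8, 4, 6, 1, -1]
  [7, 0, 15, 5, 6, 8, -1]
  [1, 1, 0, 5, 7, -1, 0]
  [10, 3, 16, 0, -3, 11, -3]
  [7, 0, 15, 5, 0, 8, -1]
  [4, 4, 12, 8, 2, 0, 3]
  [16, 9, 24, 14, 2, 8, 0]
D(3):
  [0, 0, 8, 4, 6, 1, -1]
  [7, 0, 15, 5, 6, 8, -1]
  [1, 1, 0, 5, 7, -1, 0]
  [10, 3, 16, 0, -3, 11, -3]
  [7, 0, 15, 5, 0, 8, -1]
  [4, 4, 12, 8, 2, 0, 3]
  [16, 9, 24, 14, 2, 8, 0]
D(4):
  [0, 0, 8, 4, 1, 1, -1]
  [7, 0, 15, 5, 2, 8, -1]
  [1, 1, 0, 5, 2, -1, 0]
  [10, 3, 16, 0, -3, 11, -3]
  [7, 0, 15, 5, 0, 8, -1]
  [4, 4, 12, 8, 2, 0, 3]
  [16, 9, 24, 14, 2, 8, 0]
D(5):
  [0, 0, 8, 4, 1, 1, -1]
  [7, 0, 15, 5, 2, 8, -1]
  [1, 1, 0, 5, 2, -1, 0]
  [4, -3, 12, 0, -3, 5, -4]
  [7, 0, 15, 5, 0, 8, -1]
  [4, 2, 12, 7, 2, 0, 1]
  [9, 2, 17, 7, 2, 8, 0]
D(6):
  [0, 0, 8, 4, 1, 1, -1]
  [7, 0, 15, 5, 2, 8, -1]
  [1, 1, 0, 5, 1, -1, 0]
  [4, -3, 12, 0, -3, 5, -4]
  [7, 0, 15, 5, 0, 8, -1]
  [4, 2, 12, 7, 2, 0, 1]
  [9, 2, 17, 7, 2, 8, 0]
D(7):
  [0, 0, 8, 4, 1, 1, -1]
  [7, 0, 15, 5, 1, 7, -1]
  [1, 1, 0, 5, 1, -1, 0]
  [4, -3, 12, 0, -3, 4, -4]
  [7, 0, 15, 5, 0, 7, -1]
  [4, 2, 12, 7, 2, 0, 1]
  [9, 2, 17, 7, 2, 8, 0]
Answer: C* = [[0, 0, 8, 4, 1, 1, -1], [7, 0, 15, 5, 1, 7, -1], [1, 1, 0, 5, 1, -1, 0], [4, -3, 12, 0, -3, 4, -4], [7, 0, 15, 5, 0, 7, -1], [4, 2, 12, 7, 2, 0, 1], [9, 2, 17, 7, 2, 8, 0]]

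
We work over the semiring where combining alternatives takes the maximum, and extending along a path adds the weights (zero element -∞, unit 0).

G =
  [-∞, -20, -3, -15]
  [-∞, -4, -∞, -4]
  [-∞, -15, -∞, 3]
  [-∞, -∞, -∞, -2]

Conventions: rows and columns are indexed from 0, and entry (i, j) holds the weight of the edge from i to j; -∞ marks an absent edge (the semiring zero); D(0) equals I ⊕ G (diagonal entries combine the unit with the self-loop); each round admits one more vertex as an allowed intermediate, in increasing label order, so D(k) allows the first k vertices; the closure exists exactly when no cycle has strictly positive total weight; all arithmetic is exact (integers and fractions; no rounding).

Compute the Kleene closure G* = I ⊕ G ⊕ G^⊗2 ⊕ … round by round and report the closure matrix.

D(0):
  [0, -20, -3, -15]
  [-∞, 0, -∞, -4]
  [-∞, -15, 0, 3]
  [-∞, -∞, -∞, 0]
D(1):
  [0, -20, -3, -15]
  [-∞, 0, -∞, -4]
  [-∞, -15, 0, 3]
  [-∞, -∞, -∞, 0]
D(2):
  [0, -20, -3, -15]
  [-∞, 0, -∞, -4]
  [-∞, -15, 0, 3]
  [-∞, -∞, -∞, 0]
D(3):
  [0, -18, -3, 0]
  [-∞, 0, -∞, -4]
  [-∞, -15, 0, 3]
  [-∞, -∞, -∞, 0]
D(4):
  [0, -18, -3, 0]
  [-∞, 0, -∞, -4]
  [-∞, -15, 0, 3]
  [-∞, -∞, -∞, 0]
Answer: G* = [[0, -18, -3, 0], [-∞, 0, -∞, -4], [-∞, -15, 0, 3], [-∞, -∞, -∞, 0]]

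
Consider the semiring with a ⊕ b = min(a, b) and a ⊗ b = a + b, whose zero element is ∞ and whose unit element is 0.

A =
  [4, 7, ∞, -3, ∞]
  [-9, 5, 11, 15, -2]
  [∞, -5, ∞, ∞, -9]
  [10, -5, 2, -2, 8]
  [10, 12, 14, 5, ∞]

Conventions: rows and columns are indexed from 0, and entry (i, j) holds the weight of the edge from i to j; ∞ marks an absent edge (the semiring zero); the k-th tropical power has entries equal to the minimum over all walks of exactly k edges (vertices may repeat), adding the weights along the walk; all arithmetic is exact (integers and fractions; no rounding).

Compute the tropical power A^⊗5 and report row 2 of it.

A^⊗2:
  [-2, -8, -1, -5, 5]
  [-5, -2, 12, -12, 2]
  [-14, 0, 5, -4, -7]
  [-14, -7, 0, -4, -7]
  [3, 0, 7, 3, 5]
A^⊗3:
  [-17, -10, -3, -7, -10]
  [-11, -17, -10, -14, -4]
  [-10, -9, -2, -17, -4]
  [-16, -9, -2, -17, -9]
  [-9, -2, 5, 0, -2]
A^⊗4:
  [-19, -12, -5, -20, -12]
  [-26, -19, -12, -16, -19]
  [-18, -22, -15, -19, -11]
  [-18, -22, -15, -19, -11]
  [-11, -5, 2, -12, -4]
A^⊗5:
  [-21, -25, -18, -22, -14]
  [-28, -21, -14, -29, -21]
  [-31, -24, -17, -21, -24]
  [-31, -24, -17, -21, -24]
  [-14, -17, -10, -14, -7]
Answer: row 2 of A^⊗5 = [-31, -24, -17, -21, -24]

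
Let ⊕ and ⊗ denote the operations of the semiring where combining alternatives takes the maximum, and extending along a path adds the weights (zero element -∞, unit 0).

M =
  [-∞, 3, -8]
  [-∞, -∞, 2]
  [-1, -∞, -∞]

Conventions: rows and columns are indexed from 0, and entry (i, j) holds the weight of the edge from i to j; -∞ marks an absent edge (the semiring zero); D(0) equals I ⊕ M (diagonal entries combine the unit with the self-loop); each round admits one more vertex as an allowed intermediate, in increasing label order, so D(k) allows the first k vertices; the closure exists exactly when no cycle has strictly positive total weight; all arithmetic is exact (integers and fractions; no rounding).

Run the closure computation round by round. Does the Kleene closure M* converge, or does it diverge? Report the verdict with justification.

D(0):
  [0, 3, -8]
  [-∞, 0, 2]
  [-1, -∞, 0]
D(1):
  [0, 3, -8]
  [-∞, 0, 2]
  [-1, 2, 0]
Detection: at round 2, diagonal entry (2, 2) turns strictly positive.
Key observation: the cycle 2->0->1->2 has total weight (-1) + 3 + 2, which is strictly positive.
Answer: DIVERGES — positive cycle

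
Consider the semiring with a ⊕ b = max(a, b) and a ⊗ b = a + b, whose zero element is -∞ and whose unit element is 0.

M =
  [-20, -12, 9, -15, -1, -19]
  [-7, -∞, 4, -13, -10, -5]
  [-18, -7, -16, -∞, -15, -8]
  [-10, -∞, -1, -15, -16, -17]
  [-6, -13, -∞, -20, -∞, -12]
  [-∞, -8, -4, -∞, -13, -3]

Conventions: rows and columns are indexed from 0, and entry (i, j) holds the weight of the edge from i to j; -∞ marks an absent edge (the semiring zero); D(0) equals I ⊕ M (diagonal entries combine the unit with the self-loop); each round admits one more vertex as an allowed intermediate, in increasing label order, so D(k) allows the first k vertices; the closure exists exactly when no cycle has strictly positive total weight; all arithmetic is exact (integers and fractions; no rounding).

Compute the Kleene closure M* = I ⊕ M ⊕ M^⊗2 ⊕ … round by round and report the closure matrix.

D(0):
  [0, -12, 9, -15, -1, -19]
  [-7, 0, 4, -13, -10, -5]
  [-18, -7, 0, -∞, -15, -8]
  [-10, -∞, -1, 0, -16, -17]
  [-6, -13, -∞, -20, 0, -12]
  [-∞, -8, -4, -∞, -13, 0]
D(1):
  [0, -12, 9, -15, -1, -19]
  [-7, 0, 4, -13, -8, -5]
  [-18, -7, 0, -33, -15, -8]
  [-10, -22, -1, 0, -11, -17]
  [-6, -13, 3, -20, 0, -12]
  [-∞, -8, -4, -∞, -13, 0]
D(2):
  [0, -12, 9, -15, -1, -17]
  [-7, 0, 4, -13, -8, -5]
  [-14, -7, 0, -20, -15, -8]
  [-10, -22, -1, 0, -11, -17]
  [-6, -13, 3, -20, 0, -12]
  [-15, -8, -4, -21, -13, 0]
D(3):
  [0, 2, 9, -11, -1, 1]
  [-7, 0, 4, -13, -8, -4]
  [-14, -7, 0, -20, -15, -8]
  [-10, -8, -1, 0, -11, -9]
  [-6, -4, 3, -17, 0, -5]
  [-15, -8, -4, -21, -13, 0]
D(4):
  [0, 2, 9, -11, -1, 1]
  [-7, 0, 4, -13, -8, -4]
  [-14, -7, 0, -20, -15, -8]
  [-10, -8, -1, 0, -11, -9]
  [-6, -4, 3, -17, 0, -5]
  [-15, -8, -4, -21, -13, 0]
D(5):
  [0, 2, 9, -11, -1, 1]
  [-7, 0, 4, -13, -8, -4]
  [-14, -7, 0, -20, -15, -8]
  [-10, -8, -1, 0, -11, -9]
  [-6, -4, 3, -17, 0, -5]
  [-15, -8, -4, -21, -13, 0]
D(6):
  [0, 2, 9, -11, -1, 1]
  [-7, 0, 4, -13, -8, -4]
  [-14, -7, 0, -20, -15, -8]
  [-10, -8, -1, 0, -11, -9]
  [-6, -4, 3, -17, 0, -5]
  [-15, -8, -4, -21, -13, 0]
Answer: M* = [[0, 2, 9, -11, -1, 1], [-7, 0, 4, -13, -8, -4], [-14, -7, 0, -20, -15, -8], [-10, -8, -1, 0, -11, -9], [-6, -4, 3, -17, 0, -5], [-15, -8, -4, -21, -13, 0]]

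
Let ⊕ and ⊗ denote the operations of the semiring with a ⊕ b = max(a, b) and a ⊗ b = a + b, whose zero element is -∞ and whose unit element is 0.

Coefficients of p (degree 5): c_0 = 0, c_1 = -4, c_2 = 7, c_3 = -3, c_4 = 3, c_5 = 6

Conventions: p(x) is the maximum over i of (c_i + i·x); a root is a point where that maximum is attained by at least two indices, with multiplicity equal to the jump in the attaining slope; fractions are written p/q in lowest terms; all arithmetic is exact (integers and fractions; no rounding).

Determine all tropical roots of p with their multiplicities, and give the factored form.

hull edge (i=0, c=0) to (i=2, c=7): slope 7/2, span 2
hull edge (i=2, c=7) to (i=5, c=6): slope -1/3, span 3
Factored form: p(x) = 6 ⊗ (x ⊕ (-7/2)) ⊗ (x ⊕ (-7/2)) ⊗ (x ⊕ 1/3) ⊗ (x ⊕ 1/3) ⊗ (x ⊕ 1/3)
Answer: roots = -7/2 (mult 2), 1/3 (mult 3)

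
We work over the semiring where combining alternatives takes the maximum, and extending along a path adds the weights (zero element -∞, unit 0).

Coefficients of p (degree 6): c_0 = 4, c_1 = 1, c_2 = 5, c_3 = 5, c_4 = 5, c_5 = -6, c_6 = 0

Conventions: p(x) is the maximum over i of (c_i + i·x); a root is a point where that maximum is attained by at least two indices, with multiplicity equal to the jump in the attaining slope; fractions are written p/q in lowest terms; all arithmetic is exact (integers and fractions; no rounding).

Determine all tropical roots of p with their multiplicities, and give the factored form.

hull edge (i=0, c=4) to (i=2, c=5): slope 1/2, span 2
hull edge (i=2, c=5) to (i=4, c=5): slope 0, span 2
hull edge (i=4, c=5) to (i=6, c=0): slope -5/2, span 2
Factored form: p(x) = 0 ⊗ (x ⊕ (-1/2)) ⊗ (x ⊕ (-1/2)) ⊗ (x ⊕ 0) ⊗ (x ⊕ 0) ⊗ (x ⊕ 5/2) ⊗ (x ⊕ 5/2)
Answer: roots = -1/2 (mult 2), 0 (mult 2), 5/2 (mult 2)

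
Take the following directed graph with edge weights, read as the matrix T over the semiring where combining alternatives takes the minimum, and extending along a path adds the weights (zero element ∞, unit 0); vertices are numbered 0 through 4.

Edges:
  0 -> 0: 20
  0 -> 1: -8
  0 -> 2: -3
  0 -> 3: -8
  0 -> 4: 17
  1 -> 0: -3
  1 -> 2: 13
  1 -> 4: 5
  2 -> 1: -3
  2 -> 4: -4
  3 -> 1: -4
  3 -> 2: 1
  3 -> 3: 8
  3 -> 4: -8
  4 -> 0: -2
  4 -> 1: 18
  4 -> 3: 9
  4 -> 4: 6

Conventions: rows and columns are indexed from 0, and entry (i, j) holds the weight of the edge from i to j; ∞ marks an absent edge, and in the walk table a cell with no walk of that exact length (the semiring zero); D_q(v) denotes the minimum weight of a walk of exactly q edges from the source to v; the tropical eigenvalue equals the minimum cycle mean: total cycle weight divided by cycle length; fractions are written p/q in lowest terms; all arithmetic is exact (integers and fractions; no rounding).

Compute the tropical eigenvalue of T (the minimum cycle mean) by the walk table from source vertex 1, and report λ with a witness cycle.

q=0: [∞, 0, ∞, ∞, ∞]
q=1: [-3, ∞, 13, ∞, 5]
q=2: [3, -11, -6, -11, 9]
q=3: [-14, -15, -10, -5, -19]
q=4: [-21, -22, -17, -22, -14]
q=5: [-25, -29, -24, -29, -30]
Optimal cycle mean attained by: cycle 0->3->4->0, total (-8) + (-8) + (-2), length 3.
Answer: λ = -6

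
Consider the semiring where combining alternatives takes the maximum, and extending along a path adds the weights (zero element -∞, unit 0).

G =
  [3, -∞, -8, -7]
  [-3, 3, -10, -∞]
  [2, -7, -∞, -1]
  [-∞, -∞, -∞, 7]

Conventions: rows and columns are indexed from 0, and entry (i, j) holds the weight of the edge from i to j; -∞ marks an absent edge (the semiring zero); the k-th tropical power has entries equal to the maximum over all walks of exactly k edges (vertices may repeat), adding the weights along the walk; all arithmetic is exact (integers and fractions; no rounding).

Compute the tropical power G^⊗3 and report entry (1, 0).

G^⊗2:
  [6, -15, -5, 0]
  [0, 6, -7, -10]
  [5, -4, -6, 6]
  [-∞, -∞, -∞, 14]
G^⊗3:
  [9, -12, -2, 7]
  [3, 9, -4, -3]
  [8, -1, -3, 13]
  [-∞, -∞, -∞, 21]
Key observation: the optimum is the walk 1->0->0->0, with weight (-3) + 3 + 3 = 3.
Optimal value attained by: walk 1->0->0->0.
Answer: (G^⊗3)[1][0] = 3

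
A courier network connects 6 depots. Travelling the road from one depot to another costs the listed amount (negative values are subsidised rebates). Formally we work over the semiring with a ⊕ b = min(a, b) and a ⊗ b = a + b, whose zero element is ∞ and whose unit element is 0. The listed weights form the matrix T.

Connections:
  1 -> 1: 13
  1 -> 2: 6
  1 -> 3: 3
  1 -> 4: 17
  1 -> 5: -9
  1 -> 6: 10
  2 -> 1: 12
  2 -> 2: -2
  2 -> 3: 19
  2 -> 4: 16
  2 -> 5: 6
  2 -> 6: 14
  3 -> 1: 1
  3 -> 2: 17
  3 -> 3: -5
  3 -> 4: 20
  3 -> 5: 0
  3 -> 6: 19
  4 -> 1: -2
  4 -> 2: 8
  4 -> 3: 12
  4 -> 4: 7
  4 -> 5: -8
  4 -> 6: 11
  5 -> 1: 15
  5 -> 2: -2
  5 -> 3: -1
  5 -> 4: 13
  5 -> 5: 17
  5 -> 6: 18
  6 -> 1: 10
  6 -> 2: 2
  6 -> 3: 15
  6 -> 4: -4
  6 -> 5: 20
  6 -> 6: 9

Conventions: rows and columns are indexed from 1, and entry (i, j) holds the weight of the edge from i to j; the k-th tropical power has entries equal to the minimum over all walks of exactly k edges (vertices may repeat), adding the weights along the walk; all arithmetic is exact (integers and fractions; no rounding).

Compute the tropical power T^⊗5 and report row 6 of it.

T^⊗2:
  [4, -11, -10, 4, 3, 9]
  [10, -4, 5, 10, 3, 12]
  [-4, -2, -10, 13, -8, 11]
  [5, -10, -9, 5, -11, 8]
  [0, -4, -6, 14, -1, 12]
  [-6, 0, 8, 3, -12, 7]
T^⊗3:
  [-9, -13, -15, 5, -10, 3]
  [6, -6, 0, 8, 1, 10]
  [-9, -10, -15, 5, -13, 6]
  [-8, -13, -14, 2, -9, 4]
  [-5, -6, -11, 8, -9, 10]
  [1, -14, -13, 1, -15, 4]
T^⊗4:
  [-14, -15, -20, -1, -18, 1]
  [1, -8, -5, 6, -3, 8]
  [-14, -15, -20, 0, -18, 1]
  [-13, -15, -19, 0, -17, 1]
  [-10, -11, -16, 4, -14, 5]
  [-12, -17, -18, -2, -13, 0]
T^⊗5:
  [-19, -20, -25, -5, -23, -4]
  [-4, -10, -10, 4, -8, 6]
  [-19, -20, -25, -5, -23, -4]
  [-18, -19, -24, -4, -22, -3]
  [-15, -16, -21, -1, -19, 0]
  [-17, -19, -23, -4, -21, -3]
Answer: row 6 of T^⊗5 = [-17, -19, -23, -4, -21, -3]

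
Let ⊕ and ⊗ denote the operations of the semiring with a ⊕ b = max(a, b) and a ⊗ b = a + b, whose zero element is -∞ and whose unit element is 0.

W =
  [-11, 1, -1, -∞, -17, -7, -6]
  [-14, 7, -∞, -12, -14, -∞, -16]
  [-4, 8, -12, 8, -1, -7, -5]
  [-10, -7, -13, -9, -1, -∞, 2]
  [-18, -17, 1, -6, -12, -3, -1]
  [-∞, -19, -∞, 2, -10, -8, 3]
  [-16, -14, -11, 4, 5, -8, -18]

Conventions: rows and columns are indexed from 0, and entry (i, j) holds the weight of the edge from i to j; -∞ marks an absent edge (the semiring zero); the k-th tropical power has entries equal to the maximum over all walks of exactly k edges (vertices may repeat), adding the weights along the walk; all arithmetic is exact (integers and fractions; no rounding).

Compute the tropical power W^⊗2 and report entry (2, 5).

W^⊗2:
  [-5, 8, -12, 7, -1, -8, -4]
  [-7, 14, -13, -5, -7, -17, -9]
  [-2, 15, 0, -1, 7, -4, 10]
  [-14, 0, 0, 6, 7, -4, -2]
  [-3, 9, -11, 9, 4, -6, 0]
  [-8, -5, -8, 7, 8, -5, 4]
  [-6, -3, 6, -1, 3, 2, 6]
Key observation: the optimum is the walk 2->4->5, with weight (-1) + (-3) = -4.
Optimal value attained by: walk 2->4->5.
Answer: (W^⊗2)[2][5] = -4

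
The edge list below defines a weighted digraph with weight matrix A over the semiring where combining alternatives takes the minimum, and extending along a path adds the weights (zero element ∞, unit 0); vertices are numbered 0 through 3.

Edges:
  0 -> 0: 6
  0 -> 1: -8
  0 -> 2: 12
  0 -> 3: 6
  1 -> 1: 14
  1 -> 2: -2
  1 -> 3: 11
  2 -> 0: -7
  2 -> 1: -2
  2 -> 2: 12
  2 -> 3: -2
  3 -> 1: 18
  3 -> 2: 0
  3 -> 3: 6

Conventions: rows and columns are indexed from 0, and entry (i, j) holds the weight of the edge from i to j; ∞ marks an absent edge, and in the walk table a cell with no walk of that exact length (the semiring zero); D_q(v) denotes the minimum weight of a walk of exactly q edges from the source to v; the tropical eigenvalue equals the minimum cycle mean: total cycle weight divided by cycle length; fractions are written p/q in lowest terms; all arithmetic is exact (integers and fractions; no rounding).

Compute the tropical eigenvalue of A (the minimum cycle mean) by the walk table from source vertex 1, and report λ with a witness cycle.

q=0: [∞, 0, ∞, ∞]
q=1: [∞, 14, -2, 11]
q=2: [-9, -4, 10, -4]
q=3: [-3, -17, -6, -3]
q=4: [-13, -11, -19, -8]
Optimal cycle mean attained by: cycle 0->1->2->0, total (-8) + (-2) + (-7), length 3.
Answer: λ = -17/3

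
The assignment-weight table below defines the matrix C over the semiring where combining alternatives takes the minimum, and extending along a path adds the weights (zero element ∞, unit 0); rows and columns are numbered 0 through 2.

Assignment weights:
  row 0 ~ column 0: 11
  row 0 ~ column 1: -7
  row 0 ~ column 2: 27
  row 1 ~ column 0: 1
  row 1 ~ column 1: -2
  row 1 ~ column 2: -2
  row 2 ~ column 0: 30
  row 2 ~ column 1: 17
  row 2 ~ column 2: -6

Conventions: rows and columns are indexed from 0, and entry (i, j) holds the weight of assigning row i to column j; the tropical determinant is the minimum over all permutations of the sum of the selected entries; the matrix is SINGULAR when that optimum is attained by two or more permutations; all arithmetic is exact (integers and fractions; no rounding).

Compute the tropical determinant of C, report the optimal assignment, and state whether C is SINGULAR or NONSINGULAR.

σ = (0, 1, 2): 11 + (-2) + (-6) = 3
σ = (0, 2, 1): 11 + (-2) + 17 = 26
σ = (1, 0, 2): (-7) + 1 + (-6) = -12
σ = (1, 2, 0): (-7) + (-2) + 30 = 21
σ = (2, 0, 1): 27 + 1 + 17 = 45
σ = (2, 1, 0): 27 + (-2) + 30 = 55
Optimal value attained by: σ = (1, 0, 2).
Answer: det⊕(C) = -12; verdict: NONSINGULAR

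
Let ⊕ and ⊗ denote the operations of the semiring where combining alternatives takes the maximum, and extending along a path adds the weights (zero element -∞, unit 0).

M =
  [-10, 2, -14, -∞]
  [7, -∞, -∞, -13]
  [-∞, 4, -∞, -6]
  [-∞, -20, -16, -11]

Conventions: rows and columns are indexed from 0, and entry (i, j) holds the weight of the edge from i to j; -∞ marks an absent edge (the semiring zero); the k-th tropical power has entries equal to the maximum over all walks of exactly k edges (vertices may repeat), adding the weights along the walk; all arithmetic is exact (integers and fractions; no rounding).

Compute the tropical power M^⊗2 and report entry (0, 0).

M^⊗2:
  [9, -8, -24, -11]
  [-3, 9, -7, -24]
  [11, -26, -22, -9]
  [-13, -12, -27, -22]
Key observation: the optimum is the walk 0->1->0, with weight 2 + 7 = 9.
Optimal value attained by: walk 0->1->0.
Answer: (M^⊗2)[0][0] = 9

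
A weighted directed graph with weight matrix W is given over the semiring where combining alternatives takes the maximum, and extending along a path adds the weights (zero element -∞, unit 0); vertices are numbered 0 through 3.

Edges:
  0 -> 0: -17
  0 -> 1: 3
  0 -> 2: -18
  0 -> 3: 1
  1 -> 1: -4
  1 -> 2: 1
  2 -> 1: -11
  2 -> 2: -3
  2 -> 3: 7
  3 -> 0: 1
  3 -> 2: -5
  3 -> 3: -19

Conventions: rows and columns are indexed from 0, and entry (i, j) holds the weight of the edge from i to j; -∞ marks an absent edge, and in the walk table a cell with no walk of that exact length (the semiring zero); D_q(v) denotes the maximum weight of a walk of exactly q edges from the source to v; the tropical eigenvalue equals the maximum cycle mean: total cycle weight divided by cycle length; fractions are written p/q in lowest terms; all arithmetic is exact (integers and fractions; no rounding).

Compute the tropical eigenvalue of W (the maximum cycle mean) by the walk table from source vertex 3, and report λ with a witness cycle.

q=0: [-∞, -∞, -∞, 0]
q=1: [1, -∞, -5, -19]
q=2: [-16, 4, -8, 2]
q=3: [3, 0, 5, -1]
q=4: [0, 6, 2, 12]
Optimal cycle mean attained by: cycle 0->1->2->3->0, total 3 + 1 + 7 + 1, length 4.
Answer: λ = 3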